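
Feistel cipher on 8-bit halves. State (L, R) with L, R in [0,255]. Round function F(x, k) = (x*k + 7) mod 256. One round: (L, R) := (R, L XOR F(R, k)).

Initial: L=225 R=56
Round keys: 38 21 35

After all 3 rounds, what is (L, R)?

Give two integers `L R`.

Answer: 205 184

Derivation:
Round 1 (k=38): L=56 R=182
Round 2 (k=21): L=182 R=205
Round 3 (k=35): L=205 R=184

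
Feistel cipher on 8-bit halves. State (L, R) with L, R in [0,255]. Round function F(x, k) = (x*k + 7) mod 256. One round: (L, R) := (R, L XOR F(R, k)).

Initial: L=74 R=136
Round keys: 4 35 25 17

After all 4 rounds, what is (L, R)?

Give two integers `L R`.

Answer: 144 241

Derivation:
Round 1 (k=4): L=136 R=109
Round 2 (k=35): L=109 R=102
Round 3 (k=25): L=102 R=144
Round 4 (k=17): L=144 R=241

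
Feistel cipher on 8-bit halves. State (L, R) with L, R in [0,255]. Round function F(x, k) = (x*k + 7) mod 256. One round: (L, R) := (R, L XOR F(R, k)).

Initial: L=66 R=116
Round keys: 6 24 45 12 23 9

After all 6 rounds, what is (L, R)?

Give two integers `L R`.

Round 1 (k=6): L=116 R=253
Round 2 (k=24): L=253 R=203
Round 3 (k=45): L=203 R=75
Round 4 (k=12): L=75 R=64
Round 5 (k=23): L=64 R=140
Round 6 (k=9): L=140 R=179

Answer: 140 179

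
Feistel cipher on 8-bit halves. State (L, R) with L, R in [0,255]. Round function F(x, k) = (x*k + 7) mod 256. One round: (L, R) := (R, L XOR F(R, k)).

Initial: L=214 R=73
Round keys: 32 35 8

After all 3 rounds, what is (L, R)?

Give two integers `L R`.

Answer: 179 110

Derivation:
Round 1 (k=32): L=73 R=241
Round 2 (k=35): L=241 R=179
Round 3 (k=8): L=179 R=110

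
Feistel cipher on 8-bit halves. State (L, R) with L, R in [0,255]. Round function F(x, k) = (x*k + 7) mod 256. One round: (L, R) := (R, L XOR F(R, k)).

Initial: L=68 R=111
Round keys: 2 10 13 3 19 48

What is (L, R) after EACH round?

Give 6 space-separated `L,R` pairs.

Round 1 (k=2): L=111 R=161
Round 2 (k=10): L=161 R=62
Round 3 (k=13): L=62 R=140
Round 4 (k=3): L=140 R=149
Round 5 (k=19): L=149 R=154
Round 6 (k=48): L=154 R=114

Answer: 111,161 161,62 62,140 140,149 149,154 154,114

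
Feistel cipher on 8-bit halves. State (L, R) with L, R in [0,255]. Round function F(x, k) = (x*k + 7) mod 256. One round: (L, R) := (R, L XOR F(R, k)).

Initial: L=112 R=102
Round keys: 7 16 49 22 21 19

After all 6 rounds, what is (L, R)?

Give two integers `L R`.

Round 1 (k=7): L=102 R=161
Round 2 (k=16): L=161 R=113
Round 3 (k=49): L=113 R=9
Round 4 (k=22): L=9 R=188
Round 5 (k=21): L=188 R=122
Round 6 (k=19): L=122 R=169

Answer: 122 169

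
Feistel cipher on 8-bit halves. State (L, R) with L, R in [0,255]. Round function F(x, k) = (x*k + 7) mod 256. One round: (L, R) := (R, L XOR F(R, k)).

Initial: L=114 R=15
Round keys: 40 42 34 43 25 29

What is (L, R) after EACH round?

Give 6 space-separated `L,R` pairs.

Answer: 15,45 45,102 102,190 190,151 151,120 120,8

Derivation:
Round 1 (k=40): L=15 R=45
Round 2 (k=42): L=45 R=102
Round 3 (k=34): L=102 R=190
Round 4 (k=43): L=190 R=151
Round 5 (k=25): L=151 R=120
Round 6 (k=29): L=120 R=8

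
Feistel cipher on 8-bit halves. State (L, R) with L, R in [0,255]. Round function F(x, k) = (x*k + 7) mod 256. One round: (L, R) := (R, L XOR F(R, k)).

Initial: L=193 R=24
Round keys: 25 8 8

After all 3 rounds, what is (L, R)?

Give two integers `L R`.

Round 1 (k=25): L=24 R=158
Round 2 (k=8): L=158 R=239
Round 3 (k=8): L=239 R=225

Answer: 239 225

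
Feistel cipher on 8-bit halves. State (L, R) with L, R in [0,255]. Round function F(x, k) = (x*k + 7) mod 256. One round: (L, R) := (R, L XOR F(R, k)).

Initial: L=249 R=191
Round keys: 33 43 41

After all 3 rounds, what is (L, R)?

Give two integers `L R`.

Round 1 (k=33): L=191 R=95
Round 2 (k=43): L=95 R=67
Round 3 (k=41): L=67 R=157

Answer: 67 157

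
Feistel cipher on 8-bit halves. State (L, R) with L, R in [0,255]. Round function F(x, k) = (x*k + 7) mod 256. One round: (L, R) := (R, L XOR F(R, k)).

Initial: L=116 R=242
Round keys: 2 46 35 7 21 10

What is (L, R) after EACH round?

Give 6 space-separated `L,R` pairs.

Round 1 (k=2): L=242 R=159
Round 2 (k=46): L=159 R=107
Round 3 (k=35): L=107 R=55
Round 4 (k=7): L=55 R=227
Round 5 (k=21): L=227 R=145
Round 6 (k=10): L=145 R=82

Answer: 242,159 159,107 107,55 55,227 227,145 145,82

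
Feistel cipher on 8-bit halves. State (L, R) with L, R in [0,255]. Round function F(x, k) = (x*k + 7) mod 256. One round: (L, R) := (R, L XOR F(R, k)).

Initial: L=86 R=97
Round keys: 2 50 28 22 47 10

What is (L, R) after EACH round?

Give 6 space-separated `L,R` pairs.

Answer: 97,159 159,116 116,40 40,3 3,188 188,92

Derivation:
Round 1 (k=2): L=97 R=159
Round 2 (k=50): L=159 R=116
Round 3 (k=28): L=116 R=40
Round 4 (k=22): L=40 R=3
Round 5 (k=47): L=3 R=188
Round 6 (k=10): L=188 R=92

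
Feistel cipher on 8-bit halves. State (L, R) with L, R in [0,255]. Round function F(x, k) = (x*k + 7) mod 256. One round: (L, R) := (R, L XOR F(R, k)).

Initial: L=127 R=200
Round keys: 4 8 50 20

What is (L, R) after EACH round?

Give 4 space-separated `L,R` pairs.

Answer: 200,88 88,15 15,173 173,132

Derivation:
Round 1 (k=4): L=200 R=88
Round 2 (k=8): L=88 R=15
Round 3 (k=50): L=15 R=173
Round 4 (k=20): L=173 R=132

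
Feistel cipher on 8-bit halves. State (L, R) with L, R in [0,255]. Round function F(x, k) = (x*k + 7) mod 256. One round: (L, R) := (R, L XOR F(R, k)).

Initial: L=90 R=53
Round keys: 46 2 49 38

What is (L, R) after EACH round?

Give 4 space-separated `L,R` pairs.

Answer: 53,215 215,128 128,80 80,103

Derivation:
Round 1 (k=46): L=53 R=215
Round 2 (k=2): L=215 R=128
Round 3 (k=49): L=128 R=80
Round 4 (k=38): L=80 R=103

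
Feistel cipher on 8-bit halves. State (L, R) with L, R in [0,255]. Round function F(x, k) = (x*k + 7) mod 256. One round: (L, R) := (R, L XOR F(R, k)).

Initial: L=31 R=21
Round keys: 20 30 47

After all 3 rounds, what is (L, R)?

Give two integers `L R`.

Round 1 (k=20): L=21 R=180
Round 2 (k=30): L=180 R=10
Round 3 (k=47): L=10 R=105

Answer: 10 105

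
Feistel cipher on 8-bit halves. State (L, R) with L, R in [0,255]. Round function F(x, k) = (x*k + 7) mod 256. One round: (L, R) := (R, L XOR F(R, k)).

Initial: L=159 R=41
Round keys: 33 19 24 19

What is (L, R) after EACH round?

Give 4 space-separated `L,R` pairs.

Answer: 41,207 207,77 77,240 240,154

Derivation:
Round 1 (k=33): L=41 R=207
Round 2 (k=19): L=207 R=77
Round 3 (k=24): L=77 R=240
Round 4 (k=19): L=240 R=154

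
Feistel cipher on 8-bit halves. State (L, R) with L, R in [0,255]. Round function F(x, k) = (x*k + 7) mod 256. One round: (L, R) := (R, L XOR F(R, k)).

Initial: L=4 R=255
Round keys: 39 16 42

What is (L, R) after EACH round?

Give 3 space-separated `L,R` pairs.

Round 1 (k=39): L=255 R=228
Round 2 (k=16): L=228 R=184
Round 3 (k=42): L=184 R=211

Answer: 255,228 228,184 184,211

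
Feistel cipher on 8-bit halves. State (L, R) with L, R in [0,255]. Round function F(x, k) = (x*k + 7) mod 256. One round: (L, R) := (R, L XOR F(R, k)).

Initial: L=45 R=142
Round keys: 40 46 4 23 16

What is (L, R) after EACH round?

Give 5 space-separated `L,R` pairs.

Answer: 142,26 26,61 61,225 225,3 3,214

Derivation:
Round 1 (k=40): L=142 R=26
Round 2 (k=46): L=26 R=61
Round 3 (k=4): L=61 R=225
Round 4 (k=23): L=225 R=3
Round 5 (k=16): L=3 R=214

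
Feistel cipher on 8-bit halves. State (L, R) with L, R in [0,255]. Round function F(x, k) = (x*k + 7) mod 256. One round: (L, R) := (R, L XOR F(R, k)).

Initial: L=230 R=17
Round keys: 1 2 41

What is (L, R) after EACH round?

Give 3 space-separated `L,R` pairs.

Round 1 (k=1): L=17 R=254
Round 2 (k=2): L=254 R=18
Round 3 (k=41): L=18 R=23

Answer: 17,254 254,18 18,23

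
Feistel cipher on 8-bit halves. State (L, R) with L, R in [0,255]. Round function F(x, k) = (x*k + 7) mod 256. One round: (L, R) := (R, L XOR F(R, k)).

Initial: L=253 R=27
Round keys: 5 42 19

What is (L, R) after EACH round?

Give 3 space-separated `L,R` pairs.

Round 1 (k=5): L=27 R=115
Round 2 (k=42): L=115 R=254
Round 3 (k=19): L=254 R=146

Answer: 27,115 115,254 254,146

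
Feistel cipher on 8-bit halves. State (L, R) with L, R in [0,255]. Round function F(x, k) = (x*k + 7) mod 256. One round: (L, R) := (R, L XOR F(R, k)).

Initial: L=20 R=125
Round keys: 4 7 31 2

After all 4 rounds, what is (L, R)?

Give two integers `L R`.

Answer: 85 92

Derivation:
Round 1 (k=4): L=125 R=239
Round 2 (k=7): L=239 R=237
Round 3 (k=31): L=237 R=85
Round 4 (k=2): L=85 R=92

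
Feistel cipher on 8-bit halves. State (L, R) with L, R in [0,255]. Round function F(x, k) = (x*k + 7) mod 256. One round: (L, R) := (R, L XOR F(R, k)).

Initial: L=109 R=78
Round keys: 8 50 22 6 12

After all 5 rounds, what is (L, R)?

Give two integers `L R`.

Round 1 (k=8): L=78 R=26
Round 2 (k=50): L=26 R=85
Round 3 (k=22): L=85 R=79
Round 4 (k=6): L=79 R=180
Round 5 (k=12): L=180 R=56

Answer: 180 56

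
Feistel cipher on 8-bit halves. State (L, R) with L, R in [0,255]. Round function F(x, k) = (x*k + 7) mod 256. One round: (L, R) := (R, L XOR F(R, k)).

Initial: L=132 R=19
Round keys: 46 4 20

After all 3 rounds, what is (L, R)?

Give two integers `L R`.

Answer: 200 82

Derivation:
Round 1 (k=46): L=19 R=245
Round 2 (k=4): L=245 R=200
Round 3 (k=20): L=200 R=82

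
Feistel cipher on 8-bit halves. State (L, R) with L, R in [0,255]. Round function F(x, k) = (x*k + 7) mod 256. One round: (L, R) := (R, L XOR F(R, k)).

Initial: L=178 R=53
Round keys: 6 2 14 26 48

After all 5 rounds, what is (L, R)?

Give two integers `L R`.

Round 1 (k=6): L=53 R=247
Round 2 (k=2): L=247 R=192
Round 3 (k=14): L=192 R=112
Round 4 (k=26): L=112 R=167
Round 5 (k=48): L=167 R=39

Answer: 167 39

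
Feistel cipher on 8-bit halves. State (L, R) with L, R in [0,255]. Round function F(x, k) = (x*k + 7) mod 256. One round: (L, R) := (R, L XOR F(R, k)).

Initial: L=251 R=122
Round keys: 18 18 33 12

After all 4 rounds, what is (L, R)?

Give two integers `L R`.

Answer: 4 138

Derivation:
Round 1 (k=18): L=122 R=96
Round 2 (k=18): L=96 R=189
Round 3 (k=33): L=189 R=4
Round 4 (k=12): L=4 R=138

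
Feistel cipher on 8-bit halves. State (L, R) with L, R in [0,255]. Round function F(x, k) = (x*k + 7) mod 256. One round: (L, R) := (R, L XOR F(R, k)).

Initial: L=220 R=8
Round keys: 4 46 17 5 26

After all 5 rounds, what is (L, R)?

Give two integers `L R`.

Round 1 (k=4): L=8 R=251
Round 2 (k=46): L=251 R=41
Round 3 (k=17): L=41 R=59
Round 4 (k=5): L=59 R=7
Round 5 (k=26): L=7 R=134

Answer: 7 134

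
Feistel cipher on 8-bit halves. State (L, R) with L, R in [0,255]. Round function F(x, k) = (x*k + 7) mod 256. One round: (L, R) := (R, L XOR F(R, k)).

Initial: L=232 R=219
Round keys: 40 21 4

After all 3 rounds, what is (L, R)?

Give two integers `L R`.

Round 1 (k=40): L=219 R=215
Round 2 (k=21): L=215 R=113
Round 3 (k=4): L=113 R=28

Answer: 113 28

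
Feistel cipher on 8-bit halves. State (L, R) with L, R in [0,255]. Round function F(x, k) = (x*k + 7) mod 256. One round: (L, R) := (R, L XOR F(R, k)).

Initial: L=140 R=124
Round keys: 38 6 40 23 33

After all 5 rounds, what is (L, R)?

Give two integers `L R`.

Round 1 (k=38): L=124 R=227
Round 2 (k=6): L=227 R=37
Round 3 (k=40): L=37 R=44
Round 4 (k=23): L=44 R=222
Round 5 (k=33): L=222 R=137

Answer: 222 137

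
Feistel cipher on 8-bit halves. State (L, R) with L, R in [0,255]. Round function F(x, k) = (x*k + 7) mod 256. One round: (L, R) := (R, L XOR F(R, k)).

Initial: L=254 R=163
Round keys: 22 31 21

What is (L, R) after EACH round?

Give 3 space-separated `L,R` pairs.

Round 1 (k=22): L=163 R=247
Round 2 (k=31): L=247 R=83
Round 3 (k=21): L=83 R=33

Answer: 163,247 247,83 83,33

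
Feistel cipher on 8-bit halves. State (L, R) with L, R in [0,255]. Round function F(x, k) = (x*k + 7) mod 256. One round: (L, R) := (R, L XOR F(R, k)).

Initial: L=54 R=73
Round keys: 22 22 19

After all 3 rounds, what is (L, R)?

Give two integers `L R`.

Answer: 208 12

Derivation:
Round 1 (k=22): L=73 R=123
Round 2 (k=22): L=123 R=208
Round 3 (k=19): L=208 R=12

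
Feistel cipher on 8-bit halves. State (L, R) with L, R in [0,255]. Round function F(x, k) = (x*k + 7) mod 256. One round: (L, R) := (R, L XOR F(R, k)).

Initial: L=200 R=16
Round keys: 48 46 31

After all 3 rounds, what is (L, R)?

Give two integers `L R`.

Answer: 41 49

Derivation:
Round 1 (k=48): L=16 R=207
Round 2 (k=46): L=207 R=41
Round 3 (k=31): L=41 R=49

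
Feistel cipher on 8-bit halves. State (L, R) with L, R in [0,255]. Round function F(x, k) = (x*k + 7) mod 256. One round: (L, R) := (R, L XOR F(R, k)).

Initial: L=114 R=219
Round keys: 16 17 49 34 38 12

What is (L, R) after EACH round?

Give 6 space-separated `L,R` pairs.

Round 1 (k=16): L=219 R=197
Round 2 (k=17): L=197 R=199
Round 3 (k=49): L=199 R=219
Round 4 (k=34): L=219 R=218
Round 5 (k=38): L=218 R=184
Round 6 (k=12): L=184 R=125

Answer: 219,197 197,199 199,219 219,218 218,184 184,125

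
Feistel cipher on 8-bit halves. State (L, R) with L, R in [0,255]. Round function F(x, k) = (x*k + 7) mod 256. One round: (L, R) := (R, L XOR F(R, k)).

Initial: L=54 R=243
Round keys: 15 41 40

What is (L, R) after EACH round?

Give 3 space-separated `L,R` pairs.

Round 1 (k=15): L=243 R=114
Round 2 (k=41): L=114 R=186
Round 3 (k=40): L=186 R=101

Answer: 243,114 114,186 186,101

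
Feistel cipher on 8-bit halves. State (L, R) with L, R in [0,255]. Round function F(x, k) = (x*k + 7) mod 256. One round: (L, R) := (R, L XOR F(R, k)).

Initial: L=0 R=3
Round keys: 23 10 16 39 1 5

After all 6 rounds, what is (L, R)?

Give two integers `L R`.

Answer: 68 147

Derivation:
Round 1 (k=23): L=3 R=76
Round 2 (k=10): L=76 R=252
Round 3 (k=16): L=252 R=139
Round 4 (k=39): L=139 R=200
Round 5 (k=1): L=200 R=68
Round 6 (k=5): L=68 R=147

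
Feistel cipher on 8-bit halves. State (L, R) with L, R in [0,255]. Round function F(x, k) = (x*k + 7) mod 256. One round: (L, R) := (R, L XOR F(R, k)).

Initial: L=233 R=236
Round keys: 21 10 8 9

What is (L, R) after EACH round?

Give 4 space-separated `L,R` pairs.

Round 1 (k=21): L=236 R=138
Round 2 (k=10): L=138 R=135
Round 3 (k=8): L=135 R=181
Round 4 (k=9): L=181 R=227

Answer: 236,138 138,135 135,181 181,227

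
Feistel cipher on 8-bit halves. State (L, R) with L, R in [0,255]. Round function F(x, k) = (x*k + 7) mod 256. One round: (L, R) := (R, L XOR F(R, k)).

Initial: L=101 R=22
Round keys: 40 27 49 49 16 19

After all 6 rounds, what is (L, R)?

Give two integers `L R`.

Answer: 199 48

Derivation:
Round 1 (k=40): L=22 R=18
Round 2 (k=27): L=18 R=251
Round 3 (k=49): L=251 R=0
Round 4 (k=49): L=0 R=252
Round 5 (k=16): L=252 R=199
Round 6 (k=19): L=199 R=48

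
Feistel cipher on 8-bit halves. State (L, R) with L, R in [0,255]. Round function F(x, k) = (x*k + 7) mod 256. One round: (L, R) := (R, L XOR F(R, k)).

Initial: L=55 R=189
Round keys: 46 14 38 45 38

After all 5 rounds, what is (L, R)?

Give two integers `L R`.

Round 1 (k=46): L=189 R=202
Round 2 (k=14): L=202 R=174
Round 3 (k=38): L=174 R=17
Round 4 (k=45): L=17 R=170
Round 5 (k=38): L=170 R=82

Answer: 170 82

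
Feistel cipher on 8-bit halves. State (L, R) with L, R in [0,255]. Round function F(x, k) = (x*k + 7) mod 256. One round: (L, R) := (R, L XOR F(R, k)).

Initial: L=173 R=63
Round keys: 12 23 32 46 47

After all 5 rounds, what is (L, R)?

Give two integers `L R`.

Round 1 (k=12): L=63 R=86
Round 2 (k=23): L=86 R=254
Round 3 (k=32): L=254 R=145
Round 4 (k=46): L=145 R=235
Round 5 (k=47): L=235 R=189

Answer: 235 189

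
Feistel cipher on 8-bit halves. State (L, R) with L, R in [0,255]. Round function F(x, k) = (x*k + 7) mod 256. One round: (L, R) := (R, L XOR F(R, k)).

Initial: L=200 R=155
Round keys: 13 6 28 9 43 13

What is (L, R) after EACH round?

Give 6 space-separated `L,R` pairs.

Round 1 (k=13): L=155 R=46
Round 2 (k=6): L=46 R=128
Round 3 (k=28): L=128 R=41
Round 4 (k=9): L=41 R=248
Round 5 (k=43): L=248 R=134
Round 6 (k=13): L=134 R=45

Answer: 155,46 46,128 128,41 41,248 248,134 134,45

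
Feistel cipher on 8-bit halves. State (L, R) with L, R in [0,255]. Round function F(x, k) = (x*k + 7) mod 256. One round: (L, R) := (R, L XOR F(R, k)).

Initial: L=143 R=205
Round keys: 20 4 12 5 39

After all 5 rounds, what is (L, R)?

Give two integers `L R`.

Round 1 (k=20): L=205 R=132
Round 2 (k=4): L=132 R=218
Round 3 (k=12): L=218 R=187
Round 4 (k=5): L=187 R=116
Round 5 (k=39): L=116 R=8

Answer: 116 8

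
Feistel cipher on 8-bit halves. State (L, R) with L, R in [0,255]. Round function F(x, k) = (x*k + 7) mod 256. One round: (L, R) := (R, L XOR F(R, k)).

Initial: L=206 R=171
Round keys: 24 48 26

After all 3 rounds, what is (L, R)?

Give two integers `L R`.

Answer: 156 30

Derivation:
Round 1 (k=24): L=171 R=193
Round 2 (k=48): L=193 R=156
Round 3 (k=26): L=156 R=30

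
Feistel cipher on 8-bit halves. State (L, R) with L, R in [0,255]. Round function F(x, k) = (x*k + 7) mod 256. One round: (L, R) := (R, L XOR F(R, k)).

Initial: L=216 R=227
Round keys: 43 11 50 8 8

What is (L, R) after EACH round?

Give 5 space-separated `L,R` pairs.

Round 1 (k=43): L=227 R=240
Round 2 (k=11): L=240 R=180
Round 3 (k=50): L=180 R=223
Round 4 (k=8): L=223 R=75
Round 5 (k=8): L=75 R=128

Answer: 227,240 240,180 180,223 223,75 75,128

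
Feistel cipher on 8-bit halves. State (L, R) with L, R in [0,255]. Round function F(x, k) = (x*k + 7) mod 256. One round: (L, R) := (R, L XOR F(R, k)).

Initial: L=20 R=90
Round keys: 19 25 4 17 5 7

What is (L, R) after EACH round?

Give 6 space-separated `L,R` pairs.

Answer: 90,161 161,154 154,206 206,47 47,60 60,132

Derivation:
Round 1 (k=19): L=90 R=161
Round 2 (k=25): L=161 R=154
Round 3 (k=4): L=154 R=206
Round 4 (k=17): L=206 R=47
Round 5 (k=5): L=47 R=60
Round 6 (k=7): L=60 R=132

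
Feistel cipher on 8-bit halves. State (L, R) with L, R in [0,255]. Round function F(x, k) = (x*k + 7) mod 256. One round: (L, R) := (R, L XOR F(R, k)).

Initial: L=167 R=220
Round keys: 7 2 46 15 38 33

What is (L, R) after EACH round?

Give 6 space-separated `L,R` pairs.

Answer: 220,172 172,131 131,61 61,25 25,128 128,158

Derivation:
Round 1 (k=7): L=220 R=172
Round 2 (k=2): L=172 R=131
Round 3 (k=46): L=131 R=61
Round 4 (k=15): L=61 R=25
Round 5 (k=38): L=25 R=128
Round 6 (k=33): L=128 R=158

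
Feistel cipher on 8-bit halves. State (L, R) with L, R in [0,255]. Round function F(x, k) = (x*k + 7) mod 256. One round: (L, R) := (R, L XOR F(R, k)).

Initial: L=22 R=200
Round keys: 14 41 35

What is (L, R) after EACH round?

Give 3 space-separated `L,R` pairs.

Answer: 200,225 225,216 216,110

Derivation:
Round 1 (k=14): L=200 R=225
Round 2 (k=41): L=225 R=216
Round 3 (k=35): L=216 R=110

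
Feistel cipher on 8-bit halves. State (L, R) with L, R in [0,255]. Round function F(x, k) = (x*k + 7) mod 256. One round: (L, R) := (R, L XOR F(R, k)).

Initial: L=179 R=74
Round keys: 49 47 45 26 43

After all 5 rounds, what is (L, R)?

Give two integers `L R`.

Round 1 (k=49): L=74 R=130
Round 2 (k=47): L=130 R=175
Round 3 (k=45): L=175 R=72
Round 4 (k=26): L=72 R=248
Round 5 (k=43): L=248 R=231

Answer: 248 231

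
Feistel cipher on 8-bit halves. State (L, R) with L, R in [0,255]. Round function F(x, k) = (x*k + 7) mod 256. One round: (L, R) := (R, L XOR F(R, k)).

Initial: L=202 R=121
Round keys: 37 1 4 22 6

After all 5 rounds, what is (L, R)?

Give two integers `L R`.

Answer: 65 116

Derivation:
Round 1 (k=37): L=121 R=78
Round 2 (k=1): L=78 R=44
Round 3 (k=4): L=44 R=249
Round 4 (k=22): L=249 R=65
Round 5 (k=6): L=65 R=116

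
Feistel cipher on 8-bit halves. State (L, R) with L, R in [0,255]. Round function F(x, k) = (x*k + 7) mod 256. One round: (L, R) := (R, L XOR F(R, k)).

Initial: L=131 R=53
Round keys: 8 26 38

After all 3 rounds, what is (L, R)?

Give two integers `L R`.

Round 1 (k=8): L=53 R=44
Round 2 (k=26): L=44 R=74
Round 3 (k=38): L=74 R=47

Answer: 74 47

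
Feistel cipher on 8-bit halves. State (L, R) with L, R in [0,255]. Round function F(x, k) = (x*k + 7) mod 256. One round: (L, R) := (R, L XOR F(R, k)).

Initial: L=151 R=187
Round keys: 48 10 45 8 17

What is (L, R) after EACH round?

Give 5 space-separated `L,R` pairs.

Round 1 (k=48): L=187 R=128
Round 2 (k=10): L=128 R=188
Round 3 (k=45): L=188 R=147
Round 4 (k=8): L=147 R=35
Round 5 (k=17): L=35 R=201

Answer: 187,128 128,188 188,147 147,35 35,201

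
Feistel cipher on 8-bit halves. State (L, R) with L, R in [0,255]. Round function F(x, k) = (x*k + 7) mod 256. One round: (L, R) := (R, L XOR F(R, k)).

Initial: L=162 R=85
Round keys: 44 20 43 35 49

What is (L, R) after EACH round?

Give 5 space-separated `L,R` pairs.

Round 1 (k=44): L=85 R=1
Round 2 (k=20): L=1 R=78
Round 3 (k=43): L=78 R=32
Round 4 (k=35): L=32 R=41
Round 5 (k=49): L=41 R=192

Answer: 85,1 1,78 78,32 32,41 41,192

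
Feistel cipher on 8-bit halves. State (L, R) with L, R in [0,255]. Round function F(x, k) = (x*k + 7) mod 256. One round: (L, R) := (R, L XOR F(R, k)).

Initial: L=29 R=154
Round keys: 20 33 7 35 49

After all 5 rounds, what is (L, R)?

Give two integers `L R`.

Round 1 (k=20): L=154 R=18
Round 2 (k=33): L=18 R=195
Round 3 (k=7): L=195 R=78
Round 4 (k=35): L=78 R=114
Round 5 (k=49): L=114 R=151

Answer: 114 151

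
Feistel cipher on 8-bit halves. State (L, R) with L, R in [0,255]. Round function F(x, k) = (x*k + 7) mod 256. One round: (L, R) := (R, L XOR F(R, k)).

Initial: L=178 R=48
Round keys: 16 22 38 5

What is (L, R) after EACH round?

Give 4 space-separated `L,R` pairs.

Answer: 48,181 181,165 165,48 48,82

Derivation:
Round 1 (k=16): L=48 R=181
Round 2 (k=22): L=181 R=165
Round 3 (k=38): L=165 R=48
Round 4 (k=5): L=48 R=82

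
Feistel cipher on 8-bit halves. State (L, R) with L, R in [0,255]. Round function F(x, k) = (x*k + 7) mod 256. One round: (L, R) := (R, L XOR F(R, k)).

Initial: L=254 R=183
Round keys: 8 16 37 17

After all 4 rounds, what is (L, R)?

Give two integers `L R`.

Answer: 102 109

Derivation:
Round 1 (k=8): L=183 R=65
Round 2 (k=16): L=65 R=160
Round 3 (k=37): L=160 R=102
Round 4 (k=17): L=102 R=109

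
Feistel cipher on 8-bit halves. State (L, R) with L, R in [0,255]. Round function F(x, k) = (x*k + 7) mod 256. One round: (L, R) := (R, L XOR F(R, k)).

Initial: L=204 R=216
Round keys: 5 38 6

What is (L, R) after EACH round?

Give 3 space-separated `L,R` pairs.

Round 1 (k=5): L=216 R=243
Round 2 (k=38): L=243 R=193
Round 3 (k=6): L=193 R=126

Answer: 216,243 243,193 193,126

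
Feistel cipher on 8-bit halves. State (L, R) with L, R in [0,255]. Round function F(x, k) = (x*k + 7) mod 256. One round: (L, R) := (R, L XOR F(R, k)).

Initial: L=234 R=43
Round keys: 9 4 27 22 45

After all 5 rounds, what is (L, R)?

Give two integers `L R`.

Round 1 (k=9): L=43 R=96
Round 2 (k=4): L=96 R=172
Round 3 (k=27): L=172 R=75
Round 4 (k=22): L=75 R=213
Round 5 (k=45): L=213 R=51

Answer: 213 51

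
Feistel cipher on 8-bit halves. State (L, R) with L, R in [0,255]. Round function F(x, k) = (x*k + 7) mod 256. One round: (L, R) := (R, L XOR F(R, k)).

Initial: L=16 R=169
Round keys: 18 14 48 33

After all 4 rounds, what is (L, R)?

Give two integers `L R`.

Round 1 (k=18): L=169 R=249
Round 2 (k=14): L=249 R=12
Round 3 (k=48): L=12 R=190
Round 4 (k=33): L=190 R=137

Answer: 190 137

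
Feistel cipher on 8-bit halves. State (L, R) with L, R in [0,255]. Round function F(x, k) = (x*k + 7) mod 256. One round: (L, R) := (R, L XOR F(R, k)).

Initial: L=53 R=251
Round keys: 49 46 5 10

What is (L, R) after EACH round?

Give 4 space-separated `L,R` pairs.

Answer: 251,39 39,242 242,230 230,241

Derivation:
Round 1 (k=49): L=251 R=39
Round 2 (k=46): L=39 R=242
Round 3 (k=5): L=242 R=230
Round 4 (k=10): L=230 R=241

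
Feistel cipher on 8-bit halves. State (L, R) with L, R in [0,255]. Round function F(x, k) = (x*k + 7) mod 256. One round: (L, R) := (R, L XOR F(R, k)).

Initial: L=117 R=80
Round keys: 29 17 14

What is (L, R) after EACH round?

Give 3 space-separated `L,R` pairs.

Answer: 80,98 98,217 217,135

Derivation:
Round 1 (k=29): L=80 R=98
Round 2 (k=17): L=98 R=217
Round 3 (k=14): L=217 R=135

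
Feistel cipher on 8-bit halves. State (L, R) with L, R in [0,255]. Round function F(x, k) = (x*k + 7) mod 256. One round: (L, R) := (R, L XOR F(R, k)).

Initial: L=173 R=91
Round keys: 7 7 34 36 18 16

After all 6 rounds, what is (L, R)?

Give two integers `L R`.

Round 1 (k=7): L=91 R=41
Round 2 (k=7): L=41 R=125
Round 3 (k=34): L=125 R=136
Round 4 (k=36): L=136 R=90
Round 5 (k=18): L=90 R=211
Round 6 (k=16): L=211 R=109

Answer: 211 109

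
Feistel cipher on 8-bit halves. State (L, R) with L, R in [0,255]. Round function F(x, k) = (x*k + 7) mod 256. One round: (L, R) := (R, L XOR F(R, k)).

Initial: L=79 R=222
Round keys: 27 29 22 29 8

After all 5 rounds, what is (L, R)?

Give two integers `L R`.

Round 1 (k=27): L=222 R=62
Round 2 (k=29): L=62 R=211
Round 3 (k=22): L=211 R=23
Round 4 (k=29): L=23 R=113
Round 5 (k=8): L=113 R=152

Answer: 113 152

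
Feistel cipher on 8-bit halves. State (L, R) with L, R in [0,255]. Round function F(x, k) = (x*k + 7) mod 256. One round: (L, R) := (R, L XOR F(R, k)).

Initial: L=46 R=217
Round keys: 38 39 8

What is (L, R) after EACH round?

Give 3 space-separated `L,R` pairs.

Round 1 (k=38): L=217 R=19
Round 2 (k=39): L=19 R=53
Round 3 (k=8): L=53 R=188

Answer: 217,19 19,53 53,188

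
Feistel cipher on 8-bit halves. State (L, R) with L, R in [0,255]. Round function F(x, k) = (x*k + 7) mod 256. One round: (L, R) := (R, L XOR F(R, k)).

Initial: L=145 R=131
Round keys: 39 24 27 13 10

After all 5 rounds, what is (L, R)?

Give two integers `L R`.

Round 1 (k=39): L=131 R=109
Round 2 (k=24): L=109 R=188
Round 3 (k=27): L=188 R=182
Round 4 (k=13): L=182 R=249
Round 5 (k=10): L=249 R=119

Answer: 249 119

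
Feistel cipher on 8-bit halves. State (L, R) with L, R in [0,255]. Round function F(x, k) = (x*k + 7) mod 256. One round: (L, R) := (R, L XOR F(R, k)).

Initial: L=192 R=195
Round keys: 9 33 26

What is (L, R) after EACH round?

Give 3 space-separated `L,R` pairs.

Round 1 (k=9): L=195 R=34
Round 2 (k=33): L=34 R=170
Round 3 (k=26): L=170 R=105

Answer: 195,34 34,170 170,105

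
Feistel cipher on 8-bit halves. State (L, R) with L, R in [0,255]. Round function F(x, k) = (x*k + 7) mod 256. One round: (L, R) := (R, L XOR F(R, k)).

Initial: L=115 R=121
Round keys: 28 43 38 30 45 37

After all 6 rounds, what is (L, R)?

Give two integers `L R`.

Answer: 177 99

Derivation:
Round 1 (k=28): L=121 R=48
Round 2 (k=43): L=48 R=110
Round 3 (k=38): L=110 R=107
Round 4 (k=30): L=107 R=255
Round 5 (k=45): L=255 R=177
Round 6 (k=37): L=177 R=99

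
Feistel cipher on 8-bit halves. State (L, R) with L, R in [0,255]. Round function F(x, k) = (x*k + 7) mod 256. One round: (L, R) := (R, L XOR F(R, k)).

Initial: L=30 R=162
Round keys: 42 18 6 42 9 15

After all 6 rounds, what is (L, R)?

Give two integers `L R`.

Answer: 95 196

Derivation:
Round 1 (k=42): L=162 R=133
Round 2 (k=18): L=133 R=195
Round 3 (k=6): L=195 R=28
Round 4 (k=42): L=28 R=92
Round 5 (k=9): L=92 R=95
Round 6 (k=15): L=95 R=196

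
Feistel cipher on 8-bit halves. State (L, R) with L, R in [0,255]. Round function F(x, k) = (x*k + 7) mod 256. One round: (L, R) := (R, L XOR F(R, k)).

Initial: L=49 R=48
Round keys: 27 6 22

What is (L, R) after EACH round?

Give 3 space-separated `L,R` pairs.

Answer: 48,38 38,219 219,255

Derivation:
Round 1 (k=27): L=48 R=38
Round 2 (k=6): L=38 R=219
Round 3 (k=22): L=219 R=255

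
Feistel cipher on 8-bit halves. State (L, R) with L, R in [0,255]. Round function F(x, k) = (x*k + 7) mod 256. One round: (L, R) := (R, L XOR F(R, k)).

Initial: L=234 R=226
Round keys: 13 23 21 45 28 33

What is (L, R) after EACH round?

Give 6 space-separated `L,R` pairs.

Round 1 (k=13): L=226 R=107
Round 2 (k=23): L=107 R=70
Round 3 (k=21): L=70 R=174
Round 4 (k=45): L=174 R=219
Round 5 (k=28): L=219 R=85
Round 6 (k=33): L=85 R=39

Answer: 226,107 107,70 70,174 174,219 219,85 85,39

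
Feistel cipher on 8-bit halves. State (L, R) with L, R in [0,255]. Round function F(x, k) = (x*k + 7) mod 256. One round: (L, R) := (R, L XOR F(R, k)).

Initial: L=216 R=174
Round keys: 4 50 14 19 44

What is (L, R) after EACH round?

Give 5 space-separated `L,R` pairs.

Round 1 (k=4): L=174 R=103
Round 2 (k=50): L=103 R=139
Round 3 (k=14): L=139 R=198
Round 4 (k=19): L=198 R=50
Round 5 (k=44): L=50 R=89

Answer: 174,103 103,139 139,198 198,50 50,89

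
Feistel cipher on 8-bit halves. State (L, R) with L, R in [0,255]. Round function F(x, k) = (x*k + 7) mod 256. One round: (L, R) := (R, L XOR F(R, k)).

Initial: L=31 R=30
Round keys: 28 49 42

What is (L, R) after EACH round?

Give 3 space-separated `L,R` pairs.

Answer: 30,80 80,73 73,81

Derivation:
Round 1 (k=28): L=30 R=80
Round 2 (k=49): L=80 R=73
Round 3 (k=42): L=73 R=81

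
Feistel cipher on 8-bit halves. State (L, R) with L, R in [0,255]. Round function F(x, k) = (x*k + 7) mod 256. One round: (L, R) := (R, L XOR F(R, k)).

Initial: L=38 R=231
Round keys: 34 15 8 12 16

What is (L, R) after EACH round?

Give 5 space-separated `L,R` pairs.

Round 1 (k=34): L=231 R=147
Round 2 (k=15): L=147 R=67
Round 3 (k=8): L=67 R=140
Round 4 (k=12): L=140 R=212
Round 5 (k=16): L=212 R=203

Answer: 231,147 147,67 67,140 140,212 212,203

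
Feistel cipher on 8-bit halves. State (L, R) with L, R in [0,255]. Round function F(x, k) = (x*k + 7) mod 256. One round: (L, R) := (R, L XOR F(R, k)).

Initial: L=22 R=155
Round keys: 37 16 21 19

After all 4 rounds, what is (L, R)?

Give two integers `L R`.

Answer: 43 36

Derivation:
Round 1 (k=37): L=155 R=120
Round 2 (k=16): L=120 R=28
Round 3 (k=21): L=28 R=43
Round 4 (k=19): L=43 R=36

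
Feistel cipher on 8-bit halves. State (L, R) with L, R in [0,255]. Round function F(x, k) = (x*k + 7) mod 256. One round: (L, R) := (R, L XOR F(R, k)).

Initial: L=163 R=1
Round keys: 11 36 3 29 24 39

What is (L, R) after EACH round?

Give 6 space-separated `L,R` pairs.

Round 1 (k=11): L=1 R=177
Round 2 (k=36): L=177 R=234
Round 3 (k=3): L=234 R=116
Round 4 (k=29): L=116 R=193
Round 5 (k=24): L=193 R=107
Round 6 (k=39): L=107 R=149

Answer: 1,177 177,234 234,116 116,193 193,107 107,149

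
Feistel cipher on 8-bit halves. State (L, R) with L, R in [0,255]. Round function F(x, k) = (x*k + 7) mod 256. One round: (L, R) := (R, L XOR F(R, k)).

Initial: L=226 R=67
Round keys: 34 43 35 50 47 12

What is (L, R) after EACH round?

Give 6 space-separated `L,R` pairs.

Round 1 (k=34): L=67 R=15
Round 2 (k=43): L=15 R=207
Round 3 (k=35): L=207 R=91
Round 4 (k=50): L=91 R=2
Round 5 (k=47): L=2 R=62
Round 6 (k=12): L=62 R=237

Answer: 67,15 15,207 207,91 91,2 2,62 62,237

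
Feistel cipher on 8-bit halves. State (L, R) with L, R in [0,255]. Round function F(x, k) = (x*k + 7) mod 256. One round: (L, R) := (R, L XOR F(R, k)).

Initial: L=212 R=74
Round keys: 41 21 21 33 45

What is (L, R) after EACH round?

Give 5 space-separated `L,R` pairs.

Answer: 74,53 53,42 42,76 76,249 249,128

Derivation:
Round 1 (k=41): L=74 R=53
Round 2 (k=21): L=53 R=42
Round 3 (k=21): L=42 R=76
Round 4 (k=33): L=76 R=249
Round 5 (k=45): L=249 R=128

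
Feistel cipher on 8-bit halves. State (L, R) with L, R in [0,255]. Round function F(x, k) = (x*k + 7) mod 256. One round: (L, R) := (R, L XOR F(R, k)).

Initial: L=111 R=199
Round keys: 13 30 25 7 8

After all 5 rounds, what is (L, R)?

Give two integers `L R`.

Round 1 (k=13): L=199 R=77
Round 2 (k=30): L=77 R=202
Round 3 (k=25): L=202 R=140
Round 4 (k=7): L=140 R=17
Round 5 (k=8): L=17 R=3

Answer: 17 3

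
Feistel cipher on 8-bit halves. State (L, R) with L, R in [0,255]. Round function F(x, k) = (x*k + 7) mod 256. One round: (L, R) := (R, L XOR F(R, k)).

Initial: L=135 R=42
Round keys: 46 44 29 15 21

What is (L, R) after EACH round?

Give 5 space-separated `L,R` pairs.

Answer: 42,20 20,93 93,132 132,158 158,121

Derivation:
Round 1 (k=46): L=42 R=20
Round 2 (k=44): L=20 R=93
Round 3 (k=29): L=93 R=132
Round 4 (k=15): L=132 R=158
Round 5 (k=21): L=158 R=121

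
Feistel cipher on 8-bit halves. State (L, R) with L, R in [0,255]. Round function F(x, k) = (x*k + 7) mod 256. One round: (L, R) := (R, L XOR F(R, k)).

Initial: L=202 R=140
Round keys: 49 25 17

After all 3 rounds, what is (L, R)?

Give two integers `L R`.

Answer: 244 34

Derivation:
Round 1 (k=49): L=140 R=25
Round 2 (k=25): L=25 R=244
Round 3 (k=17): L=244 R=34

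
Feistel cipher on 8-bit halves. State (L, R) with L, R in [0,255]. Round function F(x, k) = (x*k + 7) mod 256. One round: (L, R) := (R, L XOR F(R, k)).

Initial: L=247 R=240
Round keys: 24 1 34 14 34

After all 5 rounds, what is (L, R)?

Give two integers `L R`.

Answer: 202 94

Derivation:
Round 1 (k=24): L=240 R=112
Round 2 (k=1): L=112 R=135
Round 3 (k=34): L=135 R=133
Round 4 (k=14): L=133 R=202
Round 5 (k=34): L=202 R=94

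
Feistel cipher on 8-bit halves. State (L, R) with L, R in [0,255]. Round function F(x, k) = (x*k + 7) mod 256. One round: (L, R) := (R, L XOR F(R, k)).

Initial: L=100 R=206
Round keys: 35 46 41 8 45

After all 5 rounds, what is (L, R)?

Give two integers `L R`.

Round 1 (k=35): L=206 R=85
Round 2 (k=46): L=85 R=131
Round 3 (k=41): L=131 R=87
Round 4 (k=8): L=87 R=60
Round 5 (k=45): L=60 R=196

Answer: 60 196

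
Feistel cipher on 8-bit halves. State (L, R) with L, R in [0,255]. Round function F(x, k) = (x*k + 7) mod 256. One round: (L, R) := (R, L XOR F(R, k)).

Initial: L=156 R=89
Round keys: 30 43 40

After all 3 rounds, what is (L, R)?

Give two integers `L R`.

Answer: 115 22

Derivation:
Round 1 (k=30): L=89 R=233
Round 2 (k=43): L=233 R=115
Round 3 (k=40): L=115 R=22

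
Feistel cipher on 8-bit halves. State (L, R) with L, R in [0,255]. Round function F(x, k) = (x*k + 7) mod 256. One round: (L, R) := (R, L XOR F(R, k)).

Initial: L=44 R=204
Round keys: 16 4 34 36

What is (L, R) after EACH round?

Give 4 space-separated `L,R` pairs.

Answer: 204,235 235,127 127,14 14,128

Derivation:
Round 1 (k=16): L=204 R=235
Round 2 (k=4): L=235 R=127
Round 3 (k=34): L=127 R=14
Round 4 (k=36): L=14 R=128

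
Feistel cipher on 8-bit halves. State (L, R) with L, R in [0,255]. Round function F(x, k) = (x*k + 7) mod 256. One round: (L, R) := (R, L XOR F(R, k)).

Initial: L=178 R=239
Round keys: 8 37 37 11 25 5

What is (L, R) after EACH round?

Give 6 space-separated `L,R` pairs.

Answer: 239,205 205,71 71,135 135,147 147,229 229,19

Derivation:
Round 1 (k=8): L=239 R=205
Round 2 (k=37): L=205 R=71
Round 3 (k=37): L=71 R=135
Round 4 (k=11): L=135 R=147
Round 5 (k=25): L=147 R=229
Round 6 (k=5): L=229 R=19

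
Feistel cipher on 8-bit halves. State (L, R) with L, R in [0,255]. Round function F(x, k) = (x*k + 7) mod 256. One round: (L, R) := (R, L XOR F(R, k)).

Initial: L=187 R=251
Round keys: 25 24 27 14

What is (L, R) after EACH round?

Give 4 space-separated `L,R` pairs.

Round 1 (k=25): L=251 R=49
Round 2 (k=24): L=49 R=100
Round 3 (k=27): L=100 R=162
Round 4 (k=14): L=162 R=135

Answer: 251,49 49,100 100,162 162,135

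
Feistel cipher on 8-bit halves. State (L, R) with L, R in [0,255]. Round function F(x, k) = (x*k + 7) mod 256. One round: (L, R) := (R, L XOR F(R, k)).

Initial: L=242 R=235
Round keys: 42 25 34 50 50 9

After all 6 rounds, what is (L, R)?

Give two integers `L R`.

Round 1 (k=42): L=235 R=103
Round 2 (k=25): L=103 R=253
Round 3 (k=34): L=253 R=198
Round 4 (k=50): L=198 R=78
Round 5 (k=50): L=78 R=133
Round 6 (k=9): L=133 R=250

Answer: 133 250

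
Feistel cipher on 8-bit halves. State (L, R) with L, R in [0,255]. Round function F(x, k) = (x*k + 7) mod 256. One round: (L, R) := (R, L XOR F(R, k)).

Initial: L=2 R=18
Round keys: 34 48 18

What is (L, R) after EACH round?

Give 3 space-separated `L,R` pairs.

Round 1 (k=34): L=18 R=105
Round 2 (k=48): L=105 R=165
Round 3 (k=18): L=165 R=200

Answer: 18,105 105,165 165,200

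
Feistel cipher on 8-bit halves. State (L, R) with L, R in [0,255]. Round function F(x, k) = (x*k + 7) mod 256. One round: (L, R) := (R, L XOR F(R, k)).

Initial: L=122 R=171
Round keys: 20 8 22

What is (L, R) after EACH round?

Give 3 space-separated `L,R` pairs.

Answer: 171,25 25,100 100,134

Derivation:
Round 1 (k=20): L=171 R=25
Round 2 (k=8): L=25 R=100
Round 3 (k=22): L=100 R=134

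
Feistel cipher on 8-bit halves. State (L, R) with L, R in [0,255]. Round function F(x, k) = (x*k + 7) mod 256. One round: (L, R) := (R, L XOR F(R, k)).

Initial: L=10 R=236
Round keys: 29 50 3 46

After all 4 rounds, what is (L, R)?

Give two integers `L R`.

Round 1 (k=29): L=236 R=201
Round 2 (k=50): L=201 R=165
Round 3 (k=3): L=165 R=63
Round 4 (k=46): L=63 R=252

Answer: 63 252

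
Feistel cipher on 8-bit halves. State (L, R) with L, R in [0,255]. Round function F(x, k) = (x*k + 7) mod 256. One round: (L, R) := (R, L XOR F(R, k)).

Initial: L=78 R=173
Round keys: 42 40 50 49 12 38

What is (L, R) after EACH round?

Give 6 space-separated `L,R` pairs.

Round 1 (k=42): L=173 R=39
Round 2 (k=40): L=39 R=178
Round 3 (k=50): L=178 R=236
Round 4 (k=49): L=236 R=129
Round 5 (k=12): L=129 R=255
Round 6 (k=38): L=255 R=96

Answer: 173,39 39,178 178,236 236,129 129,255 255,96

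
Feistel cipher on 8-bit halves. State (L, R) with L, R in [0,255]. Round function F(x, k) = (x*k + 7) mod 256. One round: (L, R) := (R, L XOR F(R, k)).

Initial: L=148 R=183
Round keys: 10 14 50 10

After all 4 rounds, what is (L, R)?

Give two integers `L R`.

Round 1 (k=10): L=183 R=185
Round 2 (k=14): L=185 R=146
Round 3 (k=50): L=146 R=50
Round 4 (k=10): L=50 R=105

Answer: 50 105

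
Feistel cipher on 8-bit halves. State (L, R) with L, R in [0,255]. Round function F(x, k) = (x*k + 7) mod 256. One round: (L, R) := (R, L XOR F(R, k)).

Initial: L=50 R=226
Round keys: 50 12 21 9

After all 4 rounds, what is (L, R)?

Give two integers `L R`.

Round 1 (k=50): L=226 R=25
Round 2 (k=12): L=25 R=209
Round 3 (k=21): L=209 R=53
Round 4 (k=9): L=53 R=53

Answer: 53 53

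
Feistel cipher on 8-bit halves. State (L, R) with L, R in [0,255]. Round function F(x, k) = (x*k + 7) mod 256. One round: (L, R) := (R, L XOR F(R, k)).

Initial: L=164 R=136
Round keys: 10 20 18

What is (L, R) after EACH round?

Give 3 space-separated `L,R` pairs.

Round 1 (k=10): L=136 R=243
Round 2 (k=20): L=243 R=139
Round 3 (k=18): L=139 R=62

Answer: 136,243 243,139 139,62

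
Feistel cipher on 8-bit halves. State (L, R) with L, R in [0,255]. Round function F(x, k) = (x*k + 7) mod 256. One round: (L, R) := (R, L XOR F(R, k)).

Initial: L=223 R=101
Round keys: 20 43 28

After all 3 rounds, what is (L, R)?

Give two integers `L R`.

Answer: 166 27

Derivation:
Round 1 (k=20): L=101 R=52
Round 2 (k=43): L=52 R=166
Round 3 (k=28): L=166 R=27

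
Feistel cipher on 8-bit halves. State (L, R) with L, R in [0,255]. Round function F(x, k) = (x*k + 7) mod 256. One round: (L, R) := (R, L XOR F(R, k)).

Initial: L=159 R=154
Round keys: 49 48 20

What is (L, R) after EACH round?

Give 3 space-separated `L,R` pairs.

Answer: 154,30 30,61 61,213

Derivation:
Round 1 (k=49): L=154 R=30
Round 2 (k=48): L=30 R=61
Round 3 (k=20): L=61 R=213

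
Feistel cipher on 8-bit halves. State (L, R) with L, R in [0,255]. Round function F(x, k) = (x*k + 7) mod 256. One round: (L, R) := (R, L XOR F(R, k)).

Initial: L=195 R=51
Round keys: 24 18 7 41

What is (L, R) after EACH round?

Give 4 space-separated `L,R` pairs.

Round 1 (k=24): L=51 R=12
Round 2 (k=18): L=12 R=236
Round 3 (k=7): L=236 R=119
Round 4 (k=41): L=119 R=250

Answer: 51,12 12,236 236,119 119,250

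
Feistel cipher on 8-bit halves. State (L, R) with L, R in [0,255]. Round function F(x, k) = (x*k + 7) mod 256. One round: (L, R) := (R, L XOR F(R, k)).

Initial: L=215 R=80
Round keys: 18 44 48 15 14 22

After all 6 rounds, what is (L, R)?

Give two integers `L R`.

Round 1 (k=18): L=80 R=112
Round 2 (k=44): L=112 R=23
Round 3 (k=48): L=23 R=39
Round 4 (k=15): L=39 R=71
Round 5 (k=14): L=71 R=206
Round 6 (k=22): L=206 R=252

Answer: 206 252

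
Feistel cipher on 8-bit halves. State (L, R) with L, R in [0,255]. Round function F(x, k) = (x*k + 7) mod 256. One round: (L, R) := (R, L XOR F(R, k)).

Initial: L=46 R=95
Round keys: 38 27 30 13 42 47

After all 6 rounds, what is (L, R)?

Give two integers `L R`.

Answer: 157 4

Derivation:
Round 1 (k=38): L=95 R=15
Round 2 (k=27): L=15 R=195
Round 3 (k=30): L=195 R=238
Round 4 (k=13): L=238 R=222
Round 5 (k=42): L=222 R=157
Round 6 (k=47): L=157 R=4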